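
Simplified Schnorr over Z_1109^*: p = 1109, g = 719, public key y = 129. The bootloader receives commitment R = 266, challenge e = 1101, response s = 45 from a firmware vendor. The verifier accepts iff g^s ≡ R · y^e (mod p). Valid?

g^s mod p:
719^45 mod 1109 = 1079
R · y^e mod p:
129^1101 mod 1109 = 742
266·742 = 197372 ≡ 1079 (mod 1109)
1079 ≡ 1079 (mod 1109); signature holds.

yes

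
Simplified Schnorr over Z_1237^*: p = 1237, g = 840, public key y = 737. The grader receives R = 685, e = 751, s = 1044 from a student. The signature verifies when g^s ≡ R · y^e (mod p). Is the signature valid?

invalid

g^s mod p:
Squares mod 1237: 840^1≡840, 840^2≡510, 840^4≡330, 840^8≡44, 840^16≡699, 840^32≡1223, 840^64≡196, 840^128≡69, 840^256≡1050, 840^512≡333, 840^1024≡796
1044 = 1024 + 16 + 4, so 840^1044 ≡ 796·699·330 ≡ 462 (mod 1237)
R · y^e mod p:
Squares mod 1237: 737^1≡737, 737^2≡126, 737^4≡1032, 737^8≡1204, 737^16≡1089, 737^32≡875, 737^64≡1159, 737^128≡1136, 737^256≡305, 737^512≡250
751 = 512 + 128 + 64 + 32 + 8 + 4 + 2 + 1, so 737^751 ≡ 250·1136·1159·875·1204·1032·126·737 ≡ 47 (mod 1237)
685·47 = 32195 ≡ 33 (mod 1237)
462 ≠ 33; the check fails.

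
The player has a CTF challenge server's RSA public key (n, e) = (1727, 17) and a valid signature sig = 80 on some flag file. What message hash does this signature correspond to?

sig^17 mod 1727 = 1230

1230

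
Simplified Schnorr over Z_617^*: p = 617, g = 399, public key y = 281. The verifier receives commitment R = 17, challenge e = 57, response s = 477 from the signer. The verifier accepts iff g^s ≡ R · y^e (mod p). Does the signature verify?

g^s mod p:
399^2 = 159201 ≡ 15
399^4 ≡ 15^2 = 225
399^8 ≡ 225^2 = 50625 ≡ 31
399^16 ≡ 31^2 = 961 ≡ 344
399^32 ≡ 344^2 = 118336 ≡ 489
399^64 ≡ 489^2 = 239121 ≡ 342
399^128 ≡ 342^2 = 116964 ≡ 351
399^256 ≡ 351^2 = 123201 ≡ 418
477 = 256 + 128 + 64 + 16 + 8 + 4 + 1, so 399^477 ≡ 418·351·342·344·31·225·399 ≡ 425 (mod 617)
R · y^e mod p:
281^2 = 78961 ≡ 602
281^4 ≡ 602^2 = 362404 ≡ 225
281^8 ≡ 225^2 = 50625 ≡ 31
281^16 ≡ 31^2 = 961 ≡ 344
281^32 ≡ 344^2 = 118336 ≡ 489
57 = 32 + 16 + 8 + 1, so 281^57 ≡ 489·344·31·281 ≡ 234 (mod 617)
17·234 = 3978 ≡ 276 (mod 617)
425 ≠ 276; the check fails.

does not verify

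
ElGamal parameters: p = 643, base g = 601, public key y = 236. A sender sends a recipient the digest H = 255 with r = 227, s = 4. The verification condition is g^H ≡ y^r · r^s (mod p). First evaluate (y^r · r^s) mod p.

442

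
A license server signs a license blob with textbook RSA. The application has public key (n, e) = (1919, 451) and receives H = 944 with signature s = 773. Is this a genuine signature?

s^2 ≡ 773^2 = 597529 ≡ 720
s^4 ≡ 720^2 = 518400 ≡ 270
s^8 ≡ 270^2 = 72900 ≡ 1897
s^16 ≡ 1897^2 = 3598609 ≡ 484
s^32 ≡ 484^2 = 234256 ≡ 138
s^64 ≡ 138^2 = 19044 ≡ 1773
s^128 ≡ 1773^2 = 3143529 ≡ 207
s^256 ≡ 207^2 = 42849 ≡ 631
451 = 256 + 128 + 64 + 2 + 1, so s^451 ≡ 631·207·1773·720·773 ≡ 944 (mod 1919)
944 = H, so the signature checks out.

genuine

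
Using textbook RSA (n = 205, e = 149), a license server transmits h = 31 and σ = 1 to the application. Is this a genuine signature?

σ^2 ≡ 1^2 = 1
σ^4 ≡ 1^2 = 1
σ^8 ≡ 1^2 = 1
σ^16 ≡ 1^2 = 1
σ^32 ≡ 1^2 = 1
σ^64 ≡ 1^2 = 1
σ^128 ≡ 1^2 = 1
149 = 128 + 16 + 4 + 1, so σ^149 ≡ 1·1·1·1 ≡ 1 (mod 205)
The recovered value 1 does not match the digest 31.

forged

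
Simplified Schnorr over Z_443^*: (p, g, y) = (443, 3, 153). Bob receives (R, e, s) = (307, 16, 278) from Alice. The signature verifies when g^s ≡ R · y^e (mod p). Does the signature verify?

g^s mod p:
3^2 = 9
3^4 ≡ 9^2 = 81
3^8 ≡ 81^2 = 6561 ≡ 359
3^16 ≡ 359^2 = 128881 ≡ 411
3^32 ≡ 411^2 = 168921 ≡ 138
3^64 ≡ 138^2 = 19044 ≡ 438
3^128 ≡ 438^2 = 191844 ≡ 25
3^256 ≡ 25^2 = 625 ≡ 182
278 = 256 + 16 + 4 + 2, so 3^278 ≡ 182·411·81·9 ≡ 16 (mod 443)
R · y^e mod p:
153^2 = 23409 ≡ 373
153^4 ≡ 373^2 = 139129 ≡ 27
153^8 ≡ 27^2 = 729 ≡ 286
153^16 ≡ 286^2 = 81796 ≡ 284
307·284 = 87188 ≡ 360 (mod 443)
16 ≠ 360; the check fails.

does not verify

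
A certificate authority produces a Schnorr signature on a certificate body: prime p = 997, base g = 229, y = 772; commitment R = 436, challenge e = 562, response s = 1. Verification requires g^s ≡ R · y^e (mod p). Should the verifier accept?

reject

g^s mod p:
229^1 mod 997 = 229
R · y^e mod p:
772^2 = 595984 ≡ 775
772^4 ≡ 775^2 = 600625 ≡ 431
772^8 ≡ 431^2 = 185761 ≡ 319
772^16 ≡ 319^2 = 101761 ≡ 67
772^32 ≡ 67^2 = 4489 ≡ 501
772^64 ≡ 501^2 = 251001 ≡ 754
772^128 ≡ 754^2 = 568516 ≡ 226
772^256 ≡ 226^2 = 51076 ≡ 229
772^512 ≡ 229^2 = 52441 ≡ 597
562 = 512 + 32 + 16 + 2, so 772^562 ≡ 597·501·67·775 ≡ 754 (mod 997)
436·754 = 328744 ≡ 731 (mod 997)
229 ≠ 731; the check fails.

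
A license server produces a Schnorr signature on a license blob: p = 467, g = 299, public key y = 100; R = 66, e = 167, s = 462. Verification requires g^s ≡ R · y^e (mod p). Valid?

no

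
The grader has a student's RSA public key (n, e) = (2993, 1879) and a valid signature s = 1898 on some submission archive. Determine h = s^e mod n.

803

s^2 ≡ 1898^2 = 3602404 ≡ 1825
s^4 ≡ 1825^2 = 3330625 ≡ 2409
s^8 ≡ 2409^2 = 5803281 ≡ 2847
s^16 ≡ 2847^2 = 8105409 ≡ 365
s^32 ≡ 365^2 = 133225 ≡ 1533
s^64 ≡ 1533^2 = 2350089 ≡ 584
s^128 ≡ 584^2 = 341056 ≡ 2847
s^256 ≡ 2847^2 = 8105409 ≡ 365
s^512 ≡ 365^2 = 133225 ≡ 1533
s^1024 ≡ 1533^2 = 2350089 ≡ 584
1879 = 1024 + 512 + 256 + 64 + 16 + 4 + 2 + 1, so s^1879 ≡ 584·1533·365·584·365·2409·1825·1898 ≡ 803 (mod 2993)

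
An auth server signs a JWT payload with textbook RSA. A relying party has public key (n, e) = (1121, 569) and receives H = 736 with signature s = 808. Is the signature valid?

s^2 ≡ 808^2 = 652864 ≡ 442
s^4 ≡ 442^2 = 195364 ≡ 310
s^8 ≡ 310^2 = 96100 ≡ 815
s^16 ≡ 815^2 = 664225 ≡ 593
s^32 ≡ 593^2 = 351649 ≡ 776
s^64 ≡ 776^2 = 602176 ≡ 199
s^128 ≡ 199^2 = 39601 ≡ 366
s^256 ≡ 366^2 = 133956 ≡ 557
s^512 ≡ 557^2 = 310249 ≡ 853
569 = 512 + 32 + 16 + 8 + 1, so s^569 ≡ 853·776·593·815·808 ≡ 736 (mod 1121)
Since 736 equals the digest 736, verification succeeds.

valid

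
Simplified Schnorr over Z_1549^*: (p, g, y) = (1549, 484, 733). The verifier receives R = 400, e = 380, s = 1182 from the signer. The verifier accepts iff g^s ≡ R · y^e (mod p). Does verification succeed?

g^s mod p:
484^2 = 234256 ≡ 357
484^4 ≡ 357^2 = 127449 ≡ 431
484^8 ≡ 431^2 = 185761 ≡ 1430
484^16 ≡ 1430^2 = 2044900 ≡ 220
484^32 ≡ 220^2 = 48400 ≡ 381
484^64 ≡ 381^2 = 145161 ≡ 1104
484^128 ≡ 1104^2 = 1218816 ≡ 1302
484^256 ≡ 1302^2 = 1695204 ≡ 598
484^512 ≡ 598^2 = 357604 ≡ 1334
484^1024 ≡ 1334^2 = 1779556 ≡ 1304
1182 = 1024 + 128 + 16 + 8 + 4 + 2, so 484^1182 ≡ 1304·1302·220·1430·431·357 ≡ 892 (mod 1549)
R · y^e mod p:
733^2 = 537289 ≡ 1335
733^4 ≡ 1335^2 = 1782225 ≡ 875
733^8 ≡ 875^2 = 765625 ≡ 419
733^16 ≡ 419^2 = 175561 ≡ 524
733^32 ≡ 524^2 = 274576 ≡ 403
733^64 ≡ 403^2 = 162409 ≡ 1313
733^128 ≡ 1313^2 = 1723969 ≡ 1481
733^256 ≡ 1481^2 = 2193361 ≡ 1526
380 = 256 + 64 + 32 + 16 + 8 + 4, so 733^380 ≡ 1526·1313·403·524·419·875 ≡ 1133 (mod 1549)
400·1133 = 453200 ≡ 892 (mod 1549)
892 ≡ 892 (mod 1549); signature holds.

passes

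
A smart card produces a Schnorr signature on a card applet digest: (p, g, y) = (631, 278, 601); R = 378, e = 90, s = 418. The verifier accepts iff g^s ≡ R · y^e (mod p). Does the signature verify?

does not verify

g^s mod p:
278^2 = 77284 ≡ 302
278^4 ≡ 302^2 = 91204 ≡ 340
278^8 ≡ 340^2 = 115600 ≡ 127
278^16 ≡ 127^2 = 16129 ≡ 354
278^32 ≡ 354^2 = 125316 ≡ 378
278^64 ≡ 378^2 = 142884 ≡ 278
278^128 ≡ 278^2 = 77284 ≡ 302
278^256 ≡ 302^2 = 91204 ≡ 340
418 = 256 + 128 + 32 + 2, so 278^418 ≡ 340·302·378·302 ≡ 50 (mod 631)
R · y^e mod p:
601^2 = 361201 ≡ 269
601^4 ≡ 269^2 = 72361 ≡ 427
601^8 ≡ 427^2 = 182329 ≡ 601
601^16 ≡ 601^2 = 361201 ≡ 269
601^32 ≡ 269^2 = 72361 ≡ 427
601^64 ≡ 427^2 = 182329 ≡ 601
90 = 64 + 16 + 8 + 2, so 601^90 ≡ 601·269·601·269 ≡ 21 (mod 631)
378·21 = 7938 ≡ 366 (mod 631)
50 ≠ 366; the check fails.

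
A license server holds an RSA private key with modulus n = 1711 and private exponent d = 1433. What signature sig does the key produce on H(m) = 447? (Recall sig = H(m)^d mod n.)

(H(m))^1433 mod 1711 = 679

679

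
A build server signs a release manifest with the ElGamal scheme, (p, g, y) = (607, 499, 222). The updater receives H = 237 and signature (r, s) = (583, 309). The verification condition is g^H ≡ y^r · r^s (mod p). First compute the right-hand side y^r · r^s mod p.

601

222^2 = 49284 ≡ 117
222^4 ≡ 117^2 = 13689 ≡ 335
222^8 ≡ 335^2 = 112225 ≡ 537
222^16 ≡ 537^2 = 288369 ≡ 44
222^32 ≡ 44^2 = 1936 ≡ 115
222^64 ≡ 115^2 = 13225 ≡ 478
222^128 ≡ 478^2 = 228484 ≡ 252
222^256 ≡ 252^2 = 63504 ≡ 376
222^512 ≡ 376^2 = 141376 ≡ 552
583 = 512 + 64 + 4 + 2 + 1, so 222^583 ≡ 552·478·335·117·222 ≡ 76 (mod 607)
583^2 = 339889 ≡ 576
583^4 ≡ 576^2 = 331776 ≡ 354
583^8 ≡ 354^2 = 125316 ≡ 274
583^16 ≡ 274^2 = 75076 ≡ 415
583^32 ≡ 415^2 = 172225 ≡ 444
583^64 ≡ 444^2 = 197136 ≡ 468
583^128 ≡ 468^2 = 219024 ≡ 504
583^256 ≡ 504^2 = 254016 ≡ 290
309 = 256 + 32 + 16 + 4 + 1, so 583^309 ≡ 290·444·415·354·583 ≡ 559 (mod 607)
y^r · r^s ≡ 76·559 = 42484 ≡ 601 (mod 607)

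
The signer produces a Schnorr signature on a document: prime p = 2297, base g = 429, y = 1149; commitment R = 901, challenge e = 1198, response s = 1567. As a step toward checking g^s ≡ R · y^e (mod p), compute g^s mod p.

2129

429^2 = 184041 ≡ 281
429^4 ≡ 281^2 = 78961 ≡ 863
429^8 ≡ 863^2 = 744769 ≡ 541
429^16 ≡ 541^2 = 292681 ≡ 962
429^32 ≡ 962^2 = 925444 ≡ 2050
429^64 ≡ 2050^2 = 4202500 ≡ 1287
429^128 ≡ 1287^2 = 1656369 ≡ 232
429^256 ≡ 232^2 = 53824 ≡ 993
429^512 ≡ 993^2 = 986049 ≡ 636
429^1024 ≡ 636^2 = 404496 ≡ 224
1567 = 1024 + 512 + 16 + 8 + 4 + 2 + 1, so 429^1567 ≡ 224·636·962·541·863·281·429 ≡ 2129 (mod 2297)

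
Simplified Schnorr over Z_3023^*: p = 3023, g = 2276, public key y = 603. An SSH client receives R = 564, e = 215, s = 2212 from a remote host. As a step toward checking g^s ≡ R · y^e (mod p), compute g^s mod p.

2276^2 = 5180176 ≡ 1777
2276^4 ≡ 1777^2 = 3157729 ≡ 1717
2276^8 ≡ 1717^2 = 2948089 ≡ 664
2276^16 ≡ 664^2 = 440896 ≡ 2561
2276^32 ≡ 2561^2 = 6558721 ≡ 1834
2276^64 ≡ 1834^2 = 3363556 ≡ 1980
2276^128 ≡ 1980^2 = 3920400 ≡ 2592
2276^256 ≡ 2592^2 = 6718464 ≡ 1358
2276^512 ≡ 1358^2 = 1844164 ≡ 134
2276^1024 ≡ 134^2 = 17956 ≡ 2841
2276^2048 ≡ 2841^2 = 8071281 ≡ 2894
2212 = 2048 + 128 + 32 + 4, so 2276^2212 ≡ 2894·2592·1834·1717 ≡ 2144 (mod 3023)

2144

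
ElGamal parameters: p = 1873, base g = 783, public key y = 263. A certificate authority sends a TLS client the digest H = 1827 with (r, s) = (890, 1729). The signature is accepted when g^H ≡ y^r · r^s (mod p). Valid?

Left side g^H mod p:
783^2 = 613089 ≡ 618
783^4 ≡ 618^2 = 381924 ≡ 1705
783^8 ≡ 1705^2 = 2907025 ≡ 129
783^16 ≡ 129^2 = 16641 ≡ 1657
783^32 ≡ 1657^2 = 2745649 ≡ 1704
783^64 ≡ 1704^2 = 2903616 ≡ 466
783^128 ≡ 466^2 = 217156 ≡ 1761
783^256 ≡ 1761^2 = 3101121 ≡ 1306
783^512 ≡ 1306^2 = 1705636 ≡ 1206
783^1024 ≡ 1206^2 = 1454436 ≡ 988
1827 = 1024 + 512 + 256 + 32 + 2 + 1, so 783^1827 ≡ 988·1206·1306·1704·618·783 ≡ 1551 (mod 1873)
Right side y^r · r^s mod p:
263^2 = 69169 ≡ 1741
263^4 ≡ 1741^2 = 3031081 ≡ 567
263^8 ≡ 567^2 = 321489 ≡ 1206
263^16 ≡ 1206^2 = 1454436 ≡ 988
263^32 ≡ 988^2 = 976144 ≡ 311
263^64 ≡ 311^2 = 96721 ≡ 1198
263^128 ≡ 1198^2 = 1435204 ≡ 486
263^256 ≡ 486^2 = 236196 ≡ 198
263^512 ≡ 198^2 = 39204 ≡ 1744
890 = 512 + 256 + 64 + 32 + 16 + 8 + 2, so 263^890 ≡ 1744·198·1198·311·988·1206·1741 ≡ 701 (mod 1873)
890^2 = 792100 ≡ 1694
890^4 ≡ 1694^2 = 2869636 ≡ 200
890^8 ≡ 200^2 = 40000 ≡ 667
890^16 ≡ 667^2 = 444889 ≡ 988
890^32 ≡ 988^2 = 976144 ≡ 311
890^64 ≡ 311^2 = 96721 ≡ 1198
890^128 ≡ 1198^2 = 1435204 ≡ 486
890^256 ≡ 486^2 = 236196 ≡ 198
890^512 ≡ 198^2 = 39204 ≡ 1744
890^1024 ≡ 1744^2 = 3041536 ≡ 1657
1729 = 1024 + 512 + 128 + 64 + 1, so 890^1729 ≡ 1657·1744·486·1198·890 ≡ 745 (mod 1873)
701·745 = 522245 ≡ 1551 (mod 1873)
1551 ≡ 1551 (mod 1873), so the signature is genuine.

yes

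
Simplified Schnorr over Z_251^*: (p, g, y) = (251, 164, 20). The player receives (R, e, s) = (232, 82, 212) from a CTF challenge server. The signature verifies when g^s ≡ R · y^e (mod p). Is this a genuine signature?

g^s mod p:
164^212 mod 251 = 181
R · y^e mod p:
20^82 mod 251 = 149
232·149 = 34568 ≡ 181 (mod 251)
181 ≡ 181 (mod 251); signature holds.

genuine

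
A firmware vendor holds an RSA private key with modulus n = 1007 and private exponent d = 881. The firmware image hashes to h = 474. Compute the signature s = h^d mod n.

740

Squares mod 1007: h^1≡474, h^2≡115, h^4≡134, h^8≡837, h^16≡704, h^32≡172, h^64≡381, h^128≡153, h^256≡248, h^512≡77
881 = 512 + 256 + 64 + 32 + 16 + 1, so h^881 ≡ 77·248·381·172·704·474 ≡ 740 (mod 1007)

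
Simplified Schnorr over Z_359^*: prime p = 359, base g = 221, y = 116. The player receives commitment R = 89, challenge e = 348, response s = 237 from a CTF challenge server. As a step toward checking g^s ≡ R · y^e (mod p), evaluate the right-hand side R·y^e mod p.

285

Squares mod 359: 116^1≡116, 116^2≡173, 116^4≡132, 116^8≡192, 116^16≡246, 116^32≡204, 116^64≡331, 116^128≡66, 116^256≡48
348 = 256 + 64 + 16 + 8 + 4, so 116^348 ≡ 48·331·246·192·132 ≡ 338 (mod 359)
R · y^e ≡ 89·338 = 30082 ≡ 285 (mod 359)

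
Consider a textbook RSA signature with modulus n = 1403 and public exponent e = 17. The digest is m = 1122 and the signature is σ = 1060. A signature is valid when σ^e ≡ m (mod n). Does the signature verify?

verifies

Squares mod 1403: σ^1≡1060, σ^2≡1200, σ^4≡522, σ^8≡302, σ^16≡9
17 = 16 + 1, so σ^17 ≡ 9·1060 ≡ 1122 (mod 1403)
1122 = m, so the signature checks out.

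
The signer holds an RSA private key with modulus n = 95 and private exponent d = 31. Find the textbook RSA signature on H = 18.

H^31 mod 95 = 37

37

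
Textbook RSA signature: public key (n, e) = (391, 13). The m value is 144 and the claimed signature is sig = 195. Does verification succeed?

fails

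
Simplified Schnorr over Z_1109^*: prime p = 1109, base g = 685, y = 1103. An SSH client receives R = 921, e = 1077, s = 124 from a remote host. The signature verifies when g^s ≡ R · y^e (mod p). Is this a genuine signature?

g^s mod p:
685^2 = 469225 ≡ 118
685^4 ≡ 118^2 = 13924 ≡ 616
685^8 ≡ 616^2 = 379456 ≡ 178
685^16 ≡ 178^2 = 31684 ≡ 632
685^32 ≡ 632^2 = 399424 ≡ 184
685^64 ≡ 184^2 = 33856 ≡ 586
124 = 64 + 32 + 16 + 8 + 4, so 685^124 ≡ 586·184·632·178·616 ≡ 219 (mod 1109)
R · y^e mod p:
1103^2 = 1216609 ≡ 36
1103^4 ≡ 36^2 = 1296 ≡ 187
1103^8 ≡ 187^2 = 34969 ≡ 590
1103^16 ≡ 590^2 = 348100 ≡ 983
1103^32 ≡ 983^2 = 966289 ≡ 350
1103^64 ≡ 350^2 = 122500 ≡ 510
1103^128 ≡ 510^2 = 260100 ≡ 594
1103^256 ≡ 594^2 = 352836 ≡ 174
1103^512 ≡ 174^2 = 30276 ≡ 333
1103^1024 ≡ 333^2 = 110889 ≡ 1098
1077 = 1024 + 32 + 16 + 4 + 1, so 1103^1077 ≡ 1098·350·983·187·1103 ≡ 583 (mod 1109)
921·583 = 536943 ≡ 187 (mod 1109)
219 ≠ 187; the check fails.

forged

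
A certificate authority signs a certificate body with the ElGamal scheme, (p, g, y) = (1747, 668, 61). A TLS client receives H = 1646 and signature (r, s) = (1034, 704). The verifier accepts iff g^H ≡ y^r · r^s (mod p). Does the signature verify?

Left side g^H mod p:
Squares mod 1747: 668^1≡668, 668^2≡739, 668^4≡1057, 668^8≡916, 668^16≡496, 668^32≡1436, 668^64≡636, 668^128≡939, 668^256≡1233, 668^512≡399, 668^1024≡224
1646 = 1024 + 512 + 64 + 32 + 8 + 4 + 2, so 668^1646 ≡ 224·399·636·1436·916·1057·739 ≡ 445 (mod 1747)
Right side y^r · r^s mod p:
Squares mod 1747: 61^1≡61, 61^2≡227, 61^4≡866, 61^8≡493, 61^16≡216, 61^32≡1234, 61^64≡1119, 61^128≡1309, 61^256≡1421, 61^512≡1456, 61^1024≡825
1034 = 1024 + 8 + 2, so 61^1034 ≡ 825·493·227 ≡ 1119 (mod 1747)
Squares mod 1747: 1034^1≡1034, 1034^2≡1739, 1034^4≡64, 1034^8≡602, 1034^16≡775, 1034^32≡1404, 1034^64≡600, 1034^128≡118, 1034^256≡1695, 1034^512≡957
704 = 512 + 128 + 64, so 1034^704 ≡ 957·118·600 ≡ 1699 (mod 1747)
1119·1699 = 1901181 ≡ 445 (mod 1747)
445 ≡ 445 (mod 1747), so the signature is genuine.

verifies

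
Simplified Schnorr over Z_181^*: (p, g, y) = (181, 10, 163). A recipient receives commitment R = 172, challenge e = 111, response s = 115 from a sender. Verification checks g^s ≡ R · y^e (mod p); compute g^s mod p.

10^2 = 100
10^4 ≡ 100^2 = 10000 ≡ 45
10^8 ≡ 45^2 = 2025 ≡ 34
10^16 ≡ 34^2 = 1156 ≡ 70
10^32 ≡ 70^2 = 4900 ≡ 13
10^64 ≡ 13^2 = 169
115 = 64 + 32 + 16 + 2 + 1, so 10^115 ≡ 169·13·70·100·10 ≡ 92 (mod 181)

92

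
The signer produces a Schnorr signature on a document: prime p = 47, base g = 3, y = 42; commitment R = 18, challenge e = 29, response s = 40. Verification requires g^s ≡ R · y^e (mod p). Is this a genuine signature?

g^s mod p:
3^40 mod 47 = 2
R · y^e mod p:
42^29 mod 47 = 21
18·21 = 378 ≡ 2 (mod 47)
2 ≡ 2 (mod 47); signature holds.

genuine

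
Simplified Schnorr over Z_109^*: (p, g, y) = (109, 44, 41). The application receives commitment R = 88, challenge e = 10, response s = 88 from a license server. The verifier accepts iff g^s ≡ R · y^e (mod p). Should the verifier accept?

accept

g^s mod p:
Squares mod 109: 44^1≡44, 44^2≡83, 44^4≡22, 44^8≡48, 44^16≡15, 44^32≡7, 44^64≡49
88 = 64 + 16 + 8, so 44^88 ≡ 49·15·48 ≡ 73 (mod 109)
R · y^e mod p:
Squares mod 109: 41^1≡41, 41^2≡46, 41^4≡45, 41^8≡63
10 = 8 + 2, so 41^10 ≡ 63·46 ≡ 64 (mod 109)
88·64 = 5632 ≡ 73 (mod 109)
73 ≡ 73 (mod 109); signature holds.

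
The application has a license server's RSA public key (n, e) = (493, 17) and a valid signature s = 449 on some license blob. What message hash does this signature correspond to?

s^2 ≡ 449^2 = 201601 ≡ 457
s^4 ≡ 457^2 = 208849 ≡ 310
s^8 ≡ 310^2 = 96100 ≡ 458
s^16 ≡ 458^2 = 209764 ≡ 239
17 = 16 + 1, so s^17 ≡ 239·449 ≡ 330 (mod 493)

330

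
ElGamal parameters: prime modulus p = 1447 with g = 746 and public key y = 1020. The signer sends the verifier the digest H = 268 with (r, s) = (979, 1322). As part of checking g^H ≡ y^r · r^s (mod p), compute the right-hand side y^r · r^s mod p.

219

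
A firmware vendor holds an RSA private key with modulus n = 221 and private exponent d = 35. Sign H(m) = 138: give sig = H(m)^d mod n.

161

(H(m))^2 ≡ 138^2 = 19044 ≡ 38
(H(m))^4 ≡ 38^2 = 1444 ≡ 118
(H(m))^8 ≡ 118^2 = 13924 ≡ 1
(H(m))^16 ≡ 1^2 = 1
(H(m))^32 ≡ 1^2 = 1
35 = 32 + 2 + 1, so (H(m))^35 ≡ 1·38·138 ≡ 161 (mod 221)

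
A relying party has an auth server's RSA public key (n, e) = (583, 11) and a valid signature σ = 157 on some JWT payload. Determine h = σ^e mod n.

σ^2 ≡ 157^2 = 24649 ≡ 163
σ^4 ≡ 163^2 = 26569 ≡ 334
σ^8 ≡ 334^2 = 111556 ≡ 203
11 = 8 + 2 + 1, so σ^11 ≡ 203·163·157 ≡ 443 (mod 583)

443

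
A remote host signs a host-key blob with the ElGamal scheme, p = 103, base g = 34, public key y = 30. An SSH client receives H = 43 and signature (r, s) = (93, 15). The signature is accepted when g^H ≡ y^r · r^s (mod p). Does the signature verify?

Left side g^H mod p:
Squares mod 103: 34^1≡34, 34^2≡23, 34^4≡14, 34^8≡93, 34^16≡100, 34^32≡9
43 = 32 + 8 + 2 + 1, so 34^43 ≡ 9·93·23·34 ≡ 72 (mod 103)
Right side y^r · r^s mod p:
Squares mod 103: 30^1≡30, 30^2≡76, 30^4≡8, 30^8≡64, 30^16≡79, 30^32≡61, 30^64≡13
93 = 64 + 16 + 8 + 4 + 1, so 30^93 ≡ 13·79·64·8·30 ≡ 64 (mod 103)
Squares mod 103: 93^1≡93, 93^2≡100, 93^4≡9, 93^8≡81
15 = 8 + 4 + 2 + 1, so 93^15 ≡ 81·9·100·93 ≡ 34 (mod 103)
64·34 = 2176 ≡ 13 (mod 103)
72 ≠ 13, so verification fails.

does not verify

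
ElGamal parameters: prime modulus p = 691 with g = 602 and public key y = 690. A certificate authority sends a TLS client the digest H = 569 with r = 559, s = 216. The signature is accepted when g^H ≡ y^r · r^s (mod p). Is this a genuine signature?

genuine

Left side g^H mod p:
Squares mod 691: 602^1≡602, 602^2≡320, 602^4≡132, 602^8≡149, 602^16≡89, 602^32≡320, 602^64≡132, 602^128≡149, 602^256≡89, 602^512≡320
569 = 512 + 32 + 16 + 8 + 1, so 602^569 ≡ 320·320·89·149·602 ≡ 559 (mod 691)
Right side y^r · r^s mod p:
Squares mod 691: 690^1≡690, 690^2≡1, 690^4≡1, 690^8≡1, 690^16≡1, 690^32≡1, 690^64≡1, 690^128≡1, 690^256≡1, 690^512≡1
559 = 512 + 32 + 8 + 4 + 2 + 1, so 690^559 ≡ 1·1·1·1·1·690 ≡ 690 (mod 691)
Squares mod 691: 559^1≡559, 559^2≡149, 559^4≡89, 559^8≡320, 559^16≡132, 559^32≡149, 559^64≡89, 559^128≡320
216 = 128 + 64 + 16 + 8, so 559^216 ≡ 320·89·132·320 ≡ 132 (mod 691)
690·132 = 91080 ≡ 559 (mod 691)
559 ≡ 559 (mod 691), so the signature is genuine.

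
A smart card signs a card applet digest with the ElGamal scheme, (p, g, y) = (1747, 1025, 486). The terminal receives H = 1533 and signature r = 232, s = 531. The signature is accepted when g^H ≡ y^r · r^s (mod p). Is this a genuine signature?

Left side g^H mod p:
1025^2 = 1050625 ≡ 678
1025^4 ≡ 678^2 = 459684 ≡ 223
1025^8 ≡ 223^2 = 49729 ≡ 813
1025^16 ≡ 813^2 = 660969 ≡ 603
1025^32 ≡ 603^2 = 363609 ≡ 233
1025^64 ≡ 233^2 = 54289 ≡ 132
1025^128 ≡ 132^2 = 17424 ≡ 1701
1025^256 ≡ 1701^2 = 2893401 ≡ 369
1025^512 ≡ 369^2 = 136161 ≡ 1642
1025^1024 ≡ 1642^2 = 2696164 ≡ 543
1533 = 1024 + 256 + 128 + 64 + 32 + 16 + 8 + 4 + 1, so 1025^1533 ≡ 543·369·1701·132·233·603·813·223·1025 ≡ 1333 (mod 1747)
Right side y^r · r^s mod p:
486^2 = 236196 ≡ 351
486^4 ≡ 351^2 = 123201 ≡ 911
486^8 ≡ 911^2 = 829921 ≡ 96
486^16 ≡ 96^2 = 9216 ≡ 481
486^32 ≡ 481^2 = 231361 ≡ 757
486^64 ≡ 757^2 = 573049 ≡ 33
486^128 ≡ 33^2 = 1089
232 = 128 + 64 + 32 + 8, so 486^232 ≡ 1089·33·757·96 ≡ 653 (mod 1747)
232^2 = 53824 ≡ 1414
232^4 ≡ 1414^2 = 1999396 ≡ 828
232^8 ≡ 828^2 = 685584 ≡ 760
232^16 ≡ 760^2 = 577600 ≡ 1090
232^32 ≡ 1090^2 = 1188100 ≡ 140
232^64 ≡ 140^2 = 19600 ≡ 383
232^128 ≡ 383^2 = 146689 ≡ 1688
232^256 ≡ 1688^2 = 2849344 ≡ 1734
232^512 ≡ 1734^2 = 3006756 ≡ 169
531 = 512 + 16 + 2 + 1, so 232^531 ≡ 169·1090·1414·232 ≡ 1531 (mod 1747)
653·1531 = 999743 ≡ 459 (mod 1747)
1333 ≠ 459, so verification fails.

forged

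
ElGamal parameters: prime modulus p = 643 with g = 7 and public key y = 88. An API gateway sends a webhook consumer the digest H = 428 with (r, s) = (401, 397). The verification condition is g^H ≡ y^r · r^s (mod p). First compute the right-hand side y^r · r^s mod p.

465

88^2 = 7744 ≡ 28
88^4 ≡ 28^2 = 784 ≡ 141
88^8 ≡ 141^2 = 19881 ≡ 591
88^16 ≡ 591^2 = 349281 ≡ 132
88^32 ≡ 132^2 = 17424 ≡ 63
88^64 ≡ 63^2 = 3969 ≡ 111
88^128 ≡ 111^2 = 12321 ≡ 104
88^256 ≡ 104^2 = 10816 ≡ 528
401 = 256 + 128 + 16 + 1, so 88^401 ≡ 528·104·132·88 ≡ 506 (mod 643)
401^2 = 160801 ≡ 51
401^4 ≡ 51^2 = 2601 ≡ 29
401^8 ≡ 29^2 = 841 ≡ 198
401^16 ≡ 198^2 = 39204 ≡ 624
401^32 ≡ 624^2 = 389376 ≡ 361
401^64 ≡ 361^2 = 130321 ≡ 435
401^128 ≡ 435^2 = 189225 ≡ 183
401^256 ≡ 183^2 = 33489 ≡ 53
397 = 256 + 128 + 8 + 4 + 1, so 401^397 ≡ 53·183·198·29·401 ≡ 358 (mod 643)
y^r · r^s ≡ 506·358 = 181148 ≡ 465 (mod 643)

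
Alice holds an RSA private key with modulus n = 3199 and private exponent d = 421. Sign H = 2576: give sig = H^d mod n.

3038

H^2 ≡ 2576^2 = 6635776 ≡ 1050
H^4 ≡ 1050^2 = 1102500 ≡ 2044
H^8 ≡ 2044^2 = 4177936 ≡ 42
H^16 ≡ 42^2 = 1764
H^32 ≡ 1764^2 = 3111696 ≡ 2268
H^64 ≡ 2268^2 = 5143824 ≡ 3031
H^128 ≡ 3031^2 = 9186961 ≡ 2632
H^256 ≡ 2632^2 = 6927424 ≡ 1589
421 = 256 + 128 + 32 + 4 + 1, so H^421 ≡ 1589·2632·2268·2044·2576 ≡ 3038 (mod 3199)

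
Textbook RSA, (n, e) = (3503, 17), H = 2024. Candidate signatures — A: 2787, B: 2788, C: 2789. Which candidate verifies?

A

Candidate A: Squares mod 3503: 2787^1≡2787, 2787^2≡1218, 2787^4≡1755, 2787^8≡888, 2787^16≡369; 17 = 16 + 1, so 2787^17 ≡ 369·2787 ≡ 2024 (mod 3503)
  → matches H = 2024
Candidate B: Squares mod 3503: 2788^1≡2788, 2788^2≡3290, 2788^4≡3333, 2788^8≡876, 2788^16≡219; 17 = 16 + 1, so 2788^17 ≡ 219·2788 ≡ 1050 (mod 3503)
Candidate C: Squares mod 3503: 2789^1≡2789, 2789^2≡1861, 2789^4≡2357, 2789^8≡3194, 2789^16≡900; 17 = 16 + 1, so 2789^17 ≡ 900·2789 ≡ 1952 (mod 3503)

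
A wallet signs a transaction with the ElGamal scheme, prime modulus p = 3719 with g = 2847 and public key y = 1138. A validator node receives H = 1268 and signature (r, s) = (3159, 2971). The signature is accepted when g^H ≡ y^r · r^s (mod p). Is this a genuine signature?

Left side g^H mod p:
Squares mod 3719: 2847^1≡2847, 2847^2≡1708, 2847^4≡1568, 2847^8≡365, 2847^16≡3060, 2847^32≡2877, 2847^64≡2354, 2847^128≡6, 2847^256≡36, 2847^512≡1296, 2847^1024≡2347
1268 = 1024 + 128 + 64 + 32 + 16 + 4, so 2847^1268 ≡ 2347·6·2354·2877·3060·1568 ≡ 2430 (mod 3719)
Right side y^r · r^s mod p:
Squares mod 3719: 1138^1≡1138, 1138^2≡832, 1138^4≡490, 1138^8≡2084, 1138^16≡2983, 1138^32≡2441, 1138^64≡643, 1138^128≡640, 1138^256≡510, 1138^512≡3489, 1138^1024≡834, 1138^2048≡103
3159 = 2048 + 1024 + 64 + 16 + 4 + 2 + 1, so 1138^3159 ≡ 103·834·643·2983·490·832·1138 ≡ 200 (mod 3719)
Squares mod 3719: 3159^1≡3159, 3159^2≡1204, 3159^4≡2925, 3159^8≡1925, 3159^16≡1501, 3159^32≡3006, 3159^64≡2585, 3159^128≡2901, 3159^256≡3423, 3159^512≡2079, 3159^1024≡763, 3159^2048≡2005
2971 = 2048 + 512 + 256 + 128 + 16 + 8 + 2 + 1, so 3159^2971 ≡ 2005·2079·3423·2901·1501·1925·1204·3159 ≡ 2847 (mod 3719)
200·2847 = 569400 ≡ 393 (mod 3719)
2430 ≠ 393, so verification fails.

forged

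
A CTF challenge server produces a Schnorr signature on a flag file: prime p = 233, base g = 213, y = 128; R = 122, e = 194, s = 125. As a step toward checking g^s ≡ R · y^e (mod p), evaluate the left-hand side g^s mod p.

213^2 = 45369 ≡ 167
213^4 ≡ 167^2 = 27889 ≡ 162
213^8 ≡ 162^2 = 26244 ≡ 148
213^16 ≡ 148^2 = 21904 ≡ 2
213^32 ≡ 2^2 = 4
213^64 ≡ 4^2 = 16
125 = 64 + 32 + 16 + 8 + 4 + 1, so 213^125 ≡ 16·4·2·148·162·213 ≡ 164 (mod 233)

164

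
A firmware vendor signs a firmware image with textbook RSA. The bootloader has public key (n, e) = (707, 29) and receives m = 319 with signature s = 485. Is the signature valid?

valid

s^2 ≡ 485^2 = 235225 ≡ 501
s^4 ≡ 501^2 = 251001 ≡ 16
s^8 ≡ 16^2 = 256
s^16 ≡ 256^2 = 65536 ≡ 492
29 = 16 + 8 + 4 + 1, so s^29 ≡ 492·256·16·485 ≡ 319 (mod 707)
Since 319 equals the digest 319, verification succeeds.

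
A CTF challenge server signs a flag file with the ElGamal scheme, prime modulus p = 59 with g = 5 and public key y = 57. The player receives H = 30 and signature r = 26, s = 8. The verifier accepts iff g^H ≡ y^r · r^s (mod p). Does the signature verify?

Left side g^H mod p:
5^30 mod 59 = 5
Right side y^r · r^s mod p:
57^26 mod 59 = 22
26^8 mod 59 = 28
22·28 = 616 ≡ 26 (mod 59)
5 ≠ 26, so verification fails.

does not verify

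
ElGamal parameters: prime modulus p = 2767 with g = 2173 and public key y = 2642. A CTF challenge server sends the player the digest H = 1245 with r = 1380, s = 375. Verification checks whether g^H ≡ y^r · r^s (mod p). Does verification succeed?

Left side g^H mod p:
2173^2 = 4721929 ≡ 1427
2173^4 ≡ 1427^2 = 2036329 ≡ 2584
2173^8 ≡ 2584^2 = 6677056 ≡ 285
2173^16 ≡ 285^2 = 81225 ≡ 982
2173^32 ≡ 982^2 = 964324 ≡ 1408
2173^64 ≡ 1408^2 = 1982464 ≡ 1292
2173^128 ≡ 1292^2 = 1669264 ≡ 763
2173^256 ≡ 763^2 = 582169 ≡ 1099
2173^512 ≡ 1099^2 = 1207801 ≡ 1389
2173^1024 ≡ 1389^2 = 1929321 ≡ 722
1245 = 1024 + 128 + 64 + 16 + 8 + 4 + 1, so 2173^1245 ≡ 722·763·1292·982·285·2584·2173 ≡ 484 (mod 2767)
Right side y^r · r^s mod p:
2642^2 = 6980164 ≡ 1790
2642^4 ≡ 1790^2 = 3204100 ≡ 2681
2642^8 ≡ 2681^2 = 7187761 ≡ 1862
2642^16 ≡ 1862^2 = 3467044 ≡ 2760
2642^32 ≡ 2760^2 = 7617600 ≡ 49
2642^64 ≡ 49^2 = 2401
2642^128 ≡ 2401^2 = 5764801 ≡ 1140
2642^256 ≡ 1140^2 = 1299600 ≡ 1877
2642^512 ≡ 1877^2 = 3523129 ≡ 738
2642^1024 ≡ 738^2 = 544644 ≡ 2312
1380 = 1024 + 256 + 64 + 32 + 4, so 2642^1380 ≡ 2312·1877·2401·49·2681 ≡ 1578 (mod 2767)
1380^2 = 1904400 ≡ 704
1380^4 ≡ 704^2 = 495616 ≡ 323
1380^8 ≡ 323^2 = 104329 ≡ 1950
1380^16 ≡ 1950^2 = 3802500 ≡ 642
1380^32 ≡ 642^2 = 412164 ≡ 2648
1380^64 ≡ 2648^2 = 7011904 ≡ 326
1380^128 ≡ 326^2 = 106276 ≡ 1130
1380^256 ≡ 1130^2 = 1276900 ≡ 1313
375 = 256 + 64 + 32 + 16 + 4 + 2 + 1, so 1380^375 ≡ 1313·326·2648·642·323·704·1380 ≡ 784 (mod 2767)
1578·784 = 1237152 ≡ 303 (mod 2767)
484 ≠ 303, so verification fails.

fails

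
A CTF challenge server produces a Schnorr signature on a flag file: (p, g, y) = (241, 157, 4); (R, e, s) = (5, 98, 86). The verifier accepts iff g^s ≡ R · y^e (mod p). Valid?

g^s mod p:
157^2 = 24649 ≡ 67
157^4 ≡ 67^2 = 4489 ≡ 151
157^8 ≡ 151^2 = 22801 ≡ 147
157^16 ≡ 147^2 = 21609 ≡ 160
157^32 ≡ 160^2 = 25600 ≡ 54
157^64 ≡ 54^2 = 2916 ≡ 24
86 = 64 + 16 + 4 + 2, so 157^86 ≡ 24·160·151·67 ≡ 80 (mod 241)
R · y^e mod p:
4^2 = 16
4^4 ≡ 16^2 = 256 ≡ 15
4^8 ≡ 15^2 = 225
4^16 ≡ 225^2 = 50625 ≡ 15
4^32 ≡ 15^2 = 225
4^64 ≡ 225^2 = 50625 ≡ 15
98 = 64 + 32 + 2, so 4^98 ≡ 15·225·16 ≡ 16 (mod 241)
5·16 = 80 ≡ 80 (mod 241)
80 ≡ 80 (mod 241); signature holds.

yes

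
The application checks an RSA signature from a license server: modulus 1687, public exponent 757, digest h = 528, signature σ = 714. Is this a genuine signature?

Squares mod 1687: σ^1≡714, σ^2≡322, σ^4≡777, σ^8≡1470, σ^16≡1540, σ^32≡1365, σ^64≡777, σ^128≡1470, σ^256≡1540, σ^512≡1365
757 = 512 + 128 + 64 + 32 + 16 + 4 + 1, so σ^757 ≡ 1365·1470·777·1365·1540·777·714 ≡ 1288 (mod 1687)
The recovered value 1288 does not match the digest 528.

forged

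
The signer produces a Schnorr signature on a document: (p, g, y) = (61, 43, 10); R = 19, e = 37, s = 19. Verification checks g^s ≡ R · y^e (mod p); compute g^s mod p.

55

43^19 mod 61 = 55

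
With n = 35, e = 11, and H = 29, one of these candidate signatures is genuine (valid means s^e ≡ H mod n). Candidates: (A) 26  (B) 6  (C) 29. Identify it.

Candidate A: Squares mod 35: 26^1≡26, 26^2≡11, 26^4≡16, 26^8≡11; 11 = 8 + 2 + 1, so 26^11 ≡ 11·11·26 ≡ 31 (mod 35)
Candidate B: Squares mod 35: 6^1≡6, 6^2≡1, 6^4≡1, 6^8≡1; 11 = 8 + 2 + 1, so 6^11 ≡ 1·1·6 ≡ 6 (mod 35)
Candidate C: Squares mod 35: 29^1≡29, 29^2≡1, 29^4≡1, 29^8≡1; 11 = 8 + 2 + 1, so 29^11 ≡ 1·1·29 ≡ 29 (mod 35)
  → matches H = 29

C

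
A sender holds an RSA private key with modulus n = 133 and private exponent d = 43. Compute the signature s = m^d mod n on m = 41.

m^2 ≡ 41^2 = 1681 ≡ 85
m^4 ≡ 85^2 = 7225 ≡ 43
m^8 ≡ 43^2 = 1849 ≡ 120
m^16 ≡ 120^2 = 14400 ≡ 36
m^32 ≡ 36^2 = 1296 ≡ 99
43 = 32 + 8 + 2 + 1, so m^43 ≡ 99·120·85·41 ≡ 97 (mod 133)

97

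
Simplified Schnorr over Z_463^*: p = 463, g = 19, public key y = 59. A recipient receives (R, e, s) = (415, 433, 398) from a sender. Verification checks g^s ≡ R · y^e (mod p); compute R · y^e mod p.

Squares mod 463: 59^1≡59, 59^2≡240, 59^4≡188, 59^8≡156, 59^16≡260, 59^32≡2, 59^64≡4, 59^128≡16, 59^256≡256
433 = 256 + 128 + 32 + 16 + 1, so 59^433 ≡ 256·16·2·260·59 ≡ 135 (mod 463)
R · y^e ≡ 415·135 = 56025 ≡ 2 (mod 463)

2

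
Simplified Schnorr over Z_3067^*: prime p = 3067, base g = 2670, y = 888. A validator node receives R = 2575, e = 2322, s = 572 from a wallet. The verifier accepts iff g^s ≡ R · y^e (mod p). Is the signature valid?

g^s mod p:
2670^2 = 7128900 ≡ 1192
2670^4 ≡ 1192^2 = 1420864 ≡ 843
2670^8 ≡ 843^2 = 710649 ≡ 2172
2670^16 ≡ 2172^2 = 4717584 ≡ 538
2670^32 ≡ 538^2 = 289444 ≡ 1146
2670^64 ≡ 1146^2 = 1313316 ≡ 640
2670^128 ≡ 640^2 = 409600 ≡ 1689
2670^256 ≡ 1689^2 = 2852721 ≡ 411
2670^512 ≡ 411^2 = 168921 ≡ 236
572 = 512 + 32 + 16 + 8 + 4, so 2670^572 ≡ 236·1146·538·2172·843 ≡ 925 (mod 3067)
R · y^e mod p:
888^2 = 788544 ≡ 325
888^4 ≡ 325^2 = 105625 ≡ 1347
888^8 ≡ 1347^2 = 1814409 ≡ 1812
888^16 ≡ 1812^2 = 3283344 ≡ 1654
888^32 ≡ 1654^2 = 2735716 ≡ 3019
888^64 ≡ 3019^2 = 9114361 ≡ 2304
888^128 ≡ 2304^2 = 5308416 ≡ 2506
888^256 ≡ 2506^2 = 6280036 ≡ 1887
888^512 ≡ 1887^2 = 3560769 ≡ 3049
888^1024 ≡ 3049^2 = 9296401 ≡ 324
888^2048 ≡ 324^2 = 104976 ≡ 698
2322 = 2048 + 256 + 16 + 2, so 888^2322 ≡ 698·1887·1654·325 ≡ 51 (mod 3067)
2575·51 = 131325 ≡ 2511 (mod 3067)
925 ≠ 2511; the check fails.

invalid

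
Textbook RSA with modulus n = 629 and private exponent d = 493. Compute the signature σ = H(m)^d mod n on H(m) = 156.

267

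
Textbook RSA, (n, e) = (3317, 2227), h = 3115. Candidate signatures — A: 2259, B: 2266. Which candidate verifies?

A

Candidate A: 2259^2 = 5103081 ≡ 1535; 2259^4 ≡ 1535^2 = 2356225 ≡ 1155; 2259^8 ≡ 1155^2 = 1334025 ≡ 591; 2259^16 ≡ 591^2 = 349281 ≡ 996; 2259^32 ≡ 996^2 = 992016 ≡ 233; 2259^64 ≡ 233^2 = 54289 ≡ 1217; 2259^128 ≡ 1217^2 = 1481089 ≡ 1707; 2259^256 ≡ 1707^2 = 2913849 ≡ 1523; 2259^512 ≡ 1523^2 = 2319529 ≡ 946; 2259^1024 ≡ 946^2 = 894916 ≡ 2643; 2259^2048 ≡ 2643^2 = 6985449 ≡ 3164; 2227 = 2048 + 128 + 32 + 16 + 2 + 1, so 2259^2227 ≡ 3164·1707·233·996·1535·2259 ≡ 3115 (mod 3317)
  → matches h = 3115
Candidate B: 2266^2 = 5134756 ≡ 40; 2266^4 ≡ 40^2 = 1600; 2266^8 ≡ 1600^2 = 2560000 ≡ 2593; 2266^16 ≡ 2593^2 = 6723649 ≡ 90; 2266^32 ≡ 90^2 = 8100 ≡ 1466; 2266^64 ≡ 1466^2 = 2149156 ≡ 3057; 2266^128 ≡ 3057^2 = 9345249 ≡ 1260; 2266^256 ≡ 1260^2 = 1587600 ≡ 2074; 2266^512 ≡ 2074^2 = 4301476 ≡ 2644; 2266^1024 ≡ 2644^2 = 6990736 ≡ 1817; 2266^2048 ≡ 1817^2 = 3301489 ≡ 1074; 2227 = 2048 + 128 + 32 + 16 + 2 + 1, so 2266^2227 ≡ 1074·1260·1466·90·40·2266 ≡ 2373 (mod 3317)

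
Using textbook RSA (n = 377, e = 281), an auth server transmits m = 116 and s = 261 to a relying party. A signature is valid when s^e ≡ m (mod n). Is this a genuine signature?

s^2 ≡ 261^2 = 68121 ≡ 261
s^4 ≡ 261^2 = 68121 ≡ 261
s^8 ≡ 261^2 = 68121 ≡ 261
s^16 ≡ 261^2 = 68121 ≡ 261
s^32 ≡ 261^2 = 68121 ≡ 261
s^64 ≡ 261^2 = 68121 ≡ 261
s^128 ≡ 261^2 = 68121 ≡ 261
s^256 ≡ 261^2 = 68121 ≡ 261
281 = 256 + 16 + 8 + 1, so s^281 ≡ 261·261·261·261 ≡ 261 (mod 377)
s^281 mod 377 = 261, but m = 116.

forged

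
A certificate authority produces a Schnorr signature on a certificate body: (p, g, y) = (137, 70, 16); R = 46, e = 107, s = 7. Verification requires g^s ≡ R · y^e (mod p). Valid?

g^s mod p:
70^2 = 4900 ≡ 105
70^4 ≡ 105^2 = 11025 ≡ 65
7 = 4 + 2 + 1, so 70^7 ≡ 65·105·70 ≡ 31 (mod 137)
R · y^e mod p:
16^2 = 256 ≡ 119
16^4 ≡ 119^2 = 14161 ≡ 50
16^8 ≡ 50^2 = 2500 ≡ 34
16^16 ≡ 34^2 = 1156 ≡ 60
16^32 ≡ 60^2 = 3600 ≡ 38
16^64 ≡ 38^2 = 1444 ≡ 74
107 = 64 + 32 + 8 + 2 + 1, so 16^107 ≡ 74·38·34·119·16 ≡ 115 (mod 137)
46·115 = 5290 ≡ 84 (mod 137)
31 ≠ 84; the check fails.

no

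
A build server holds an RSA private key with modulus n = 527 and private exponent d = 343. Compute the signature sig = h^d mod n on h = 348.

h^2 ≡ 348^2 = 121104 ≡ 421
h^4 ≡ 421^2 = 177241 ≡ 169
h^8 ≡ 169^2 = 28561 ≡ 103
h^16 ≡ 103^2 = 10609 ≡ 69
h^32 ≡ 69^2 = 4761 ≡ 18
h^64 ≡ 18^2 = 324
h^128 ≡ 324^2 = 104976 ≡ 103
h^256 ≡ 103^2 = 10609 ≡ 69
343 = 256 + 64 + 16 + 4 + 2 + 1, so h^343 ≡ 69·324·69·169·421·348 ≡ 236 (mod 527)

236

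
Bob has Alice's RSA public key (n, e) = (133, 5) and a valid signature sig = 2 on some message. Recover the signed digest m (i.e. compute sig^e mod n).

sig^2 ≡ 2^2 = 4
sig^4 ≡ 4^2 = 16
5 = 4 + 1, so sig^5 ≡ 16·2 ≡ 32 (mod 133)

32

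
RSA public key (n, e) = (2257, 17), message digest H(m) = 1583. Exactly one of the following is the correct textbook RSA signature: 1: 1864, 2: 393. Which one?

Candidate 1: Squares mod 2257: 1864^1≡1864, 1864^2≡973, 1864^4≡1046, 1864^8≡1728, 1864^16≡2230; 17 = 16 + 1, so 1864^17 ≡ 2230·1864 ≡ 1583 (mod 2257)
  → matches H(m) = 1583
Candidate 2: Squares mod 2257: 393^1≡393, 393^2≡973, 393^4≡1046, 393^8≡1728, 393^16≡2230; 17 = 16 + 1, so 393^17 ≡ 2230·393 ≡ 674 (mod 2257)

1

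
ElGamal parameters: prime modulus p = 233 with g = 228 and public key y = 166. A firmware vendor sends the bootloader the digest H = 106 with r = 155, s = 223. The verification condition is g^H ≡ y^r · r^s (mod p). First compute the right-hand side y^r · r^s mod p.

177

166^2 = 27556 ≡ 62
166^4 ≡ 62^2 = 3844 ≡ 116
166^8 ≡ 116^2 = 13456 ≡ 175
166^16 ≡ 175^2 = 30625 ≡ 102
166^32 ≡ 102^2 = 10404 ≡ 152
166^64 ≡ 152^2 = 23104 ≡ 37
166^128 ≡ 37^2 = 1369 ≡ 204
155 = 128 + 16 + 8 + 2 + 1, so 166^155 ≡ 204·102·175·62·166 ≡ 11 (mod 233)
155^2 = 24025 ≡ 26
155^4 ≡ 26^2 = 676 ≡ 210
155^8 ≡ 210^2 = 44100 ≡ 63
155^16 ≡ 63^2 = 3969 ≡ 8
155^32 ≡ 8^2 = 64
155^64 ≡ 64^2 = 4096 ≡ 135
155^128 ≡ 135^2 = 18225 ≡ 51
223 = 128 + 64 + 16 + 8 + 4 + 2 + 1, so 155^223 ≡ 51·135·8·63·210·26·155 ≡ 122 (mod 233)
y^r · r^s ≡ 11·122 = 1342 ≡ 177 (mod 233)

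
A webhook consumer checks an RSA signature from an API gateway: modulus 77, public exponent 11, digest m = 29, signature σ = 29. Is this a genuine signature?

genuine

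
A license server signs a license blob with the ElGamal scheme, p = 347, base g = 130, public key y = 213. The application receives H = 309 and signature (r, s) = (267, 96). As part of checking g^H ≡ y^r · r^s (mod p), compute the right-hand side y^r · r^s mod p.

293

213^2 = 45369 ≡ 259
213^4 ≡ 259^2 = 67081 ≡ 110
213^8 ≡ 110^2 = 12100 ≡ 302
213^16 ≡ 302^2 = 91204 ≡ 290
213^32 ≡ 290^2 = 84100 ≡ 126
213^64 ≡ 126^2 = 15876 ≡ 261
213^128 ≡ 261^2 = 68121 ≡ 109
213^256 ≡ 109^2 = 11881 ≡ 83
267 = 256 + 8 + 2 + 1, so 213^267 ≡ 83·302·259·213 ≡ 202 (mod 347)
267^2 = 71289 ≡ 154
267^4 ≡ 154^2 = 23716 ≡ 120
267^8 ≡ 120^2 = 14400 ≡ 173
267^16 ≡ 173^2 = 29929 ≡ 87
267^32 ≡ 87^2 = 7569 ≡ 282
267^64 ≡ 282^2 = 79524 ≡ 61
96 = 64 + 32, so 267^96 ≡ 61·282 ≡ 199 (mod 347)
y^r · r^s ≡ 202·199 = 40198 ≡ 293 (mod 347)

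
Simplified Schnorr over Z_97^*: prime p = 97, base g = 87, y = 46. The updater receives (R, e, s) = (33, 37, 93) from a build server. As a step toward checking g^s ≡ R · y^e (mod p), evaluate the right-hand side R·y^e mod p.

Squares mod 97: 46^1≡46, 46^2≡79, 46^4≡33, 46^8≡22, 46^16≡96, 46^32≡1
37 = 32 + 4 + 1, so 46^37 ≡ 1·33·46 ≡ 63 (mod 97)
R · y^e ≡ 33·63 = 2079 ≡ 42 (mod 97)

42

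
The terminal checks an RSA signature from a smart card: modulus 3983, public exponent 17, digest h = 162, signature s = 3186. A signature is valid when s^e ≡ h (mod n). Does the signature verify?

verifies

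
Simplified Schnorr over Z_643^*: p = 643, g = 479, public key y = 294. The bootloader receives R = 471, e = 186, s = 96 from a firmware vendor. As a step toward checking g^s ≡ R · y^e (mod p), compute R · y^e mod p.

9

294^2 = 86436 ≡ 274
294^4 ≡ 274^2 = 75076 ≡ 488
294^8 ≡ 488^2 = 238144 ≡ 234
294^16 ≡ 234^2 = 54756 ≡ 101
294^32 ≡ 101^2 = 10201 ≡ 556
294^64 ≡ 556^2 = 309136 ≡ 496
294^128 ≡ 496^2 = 246016 ≡ 390
186 = 128 + 32 + 16 + 8 + 2, so 294^186 ≡ 390·556·101·234·274 ≡ 385 (mod 643)
R · y^e ≡ 471·385 = 181335 ≡ 9 (mod 643)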